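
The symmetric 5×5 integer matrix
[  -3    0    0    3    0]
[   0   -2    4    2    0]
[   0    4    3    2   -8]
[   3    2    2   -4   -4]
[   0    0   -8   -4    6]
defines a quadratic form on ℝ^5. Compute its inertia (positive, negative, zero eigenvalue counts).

Answer: (2, 3, 0)

Derivation:
step 0: pivot -3 → sign −
step 1: pivot -2 → sign −
step 2: pivot 11 → sign +
step 3: pivot -25/11 → sign −
step 4: pivot 6/25 → sign +
signature = (2, 3, 0)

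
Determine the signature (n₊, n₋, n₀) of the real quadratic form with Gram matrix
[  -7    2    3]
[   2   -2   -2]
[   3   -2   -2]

Answer: (1, 2, 0)

Derivation:
step 0: pivot -7 → sign −
step 1: pivot -10/7 → sign −
step 2: pivot 1/5 → sign +
signature = (1, 2, 0)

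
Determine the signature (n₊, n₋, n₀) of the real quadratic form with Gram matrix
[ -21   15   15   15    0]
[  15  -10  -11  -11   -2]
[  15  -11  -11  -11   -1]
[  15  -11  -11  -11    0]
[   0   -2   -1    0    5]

step 0: pivot -21 → sign −
step 1: pivot 5/7 → sign +
step 2: pivot -2/5 → sign −
step 3: pivot 15/2 → sign +
step 4: pivot -2/15 → sign −
signature = (2, 3, 0)

Answer: (2, 3, 0)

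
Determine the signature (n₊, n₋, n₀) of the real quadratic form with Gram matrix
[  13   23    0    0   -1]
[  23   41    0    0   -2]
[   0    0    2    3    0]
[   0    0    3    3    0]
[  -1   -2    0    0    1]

Answer: (4, 1, 0)

Derivation:
step 0: pivot 13 → sign +
step 1: pivot 4/13 → sign +
step 2: pivot 2 → sign +
step 3: pivot -3/2 → sign −
step 4: pivot 3/4 → sign +
signature = (4, 1, 0)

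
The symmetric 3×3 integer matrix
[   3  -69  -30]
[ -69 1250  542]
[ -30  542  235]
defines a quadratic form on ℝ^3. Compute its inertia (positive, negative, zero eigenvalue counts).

step 0: pivot 3 → sign +
step 1: pivot -337 → sign −
step 2: pivot -1/337 → sign −
signature = (1, 2, 0)

Answer: (1, 2, 0)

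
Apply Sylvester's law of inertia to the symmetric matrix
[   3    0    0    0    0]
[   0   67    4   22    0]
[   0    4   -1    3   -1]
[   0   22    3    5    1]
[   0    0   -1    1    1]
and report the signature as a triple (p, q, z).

Answer: (3, 1, 1)

Derivation:
step 0: pivot 3 → sign +
step 1: pivot 67 → sign +
step 2: pivot -83/67 → sign −
step 3: pivot 6/83 → sign +
step 4: row/col 4 already zero → sign 0
signature = (3, 1, 1)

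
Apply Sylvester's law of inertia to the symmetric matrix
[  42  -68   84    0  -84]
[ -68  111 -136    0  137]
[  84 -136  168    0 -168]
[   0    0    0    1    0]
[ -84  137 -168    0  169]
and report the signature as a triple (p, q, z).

step 0: pivot 42 → sign +
step 1: pivot 19/21 → sign +
step 2: pivot 1 → sign +
step 3: pivot -2/19 → sign −
step 4: row/col 4 already zero → sign 0
signature = (3, 1, 1)

Answer: (3, 1, 1)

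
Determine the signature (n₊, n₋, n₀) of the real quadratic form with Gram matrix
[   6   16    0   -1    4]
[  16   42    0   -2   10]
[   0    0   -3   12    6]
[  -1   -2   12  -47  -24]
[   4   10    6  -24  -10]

step 0: pivot 6 → sign +
step 1: pivot -2/3 → sign −
step 2: pivot -3 → sign −
step 3: pivot 3/2 → sign +
step 4: row/col 4 already zero → sign 0
signature = (2, 2, 1)

Answer: (2, 2, 1)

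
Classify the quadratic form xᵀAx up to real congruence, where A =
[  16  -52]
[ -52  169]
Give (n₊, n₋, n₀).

step 0: pivot 16 → sign +
step 1: row/col 1 already zero → sign 0
signature = (1, 0, 1)

Answer: (1, 0, 1)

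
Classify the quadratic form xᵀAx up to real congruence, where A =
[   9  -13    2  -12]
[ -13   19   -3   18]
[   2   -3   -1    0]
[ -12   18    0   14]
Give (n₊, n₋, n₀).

Answer: (3, 1, 0)

Derivation:
step 0: pivot 9 → sign +
step 1: pivot 2/9 → sign +
step 2: pivot -3/2 → sign −
step 3: pivot 2 → sign +
signature = (3, 1, 0)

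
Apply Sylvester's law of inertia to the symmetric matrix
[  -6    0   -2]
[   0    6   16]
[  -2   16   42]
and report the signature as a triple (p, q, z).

step 0: pivot -6 → sign −
step 1: pivot 6 → sign +
step 2: row/col 2 already zero → sign 0
signature = (1, 1, 1)

Answer: (1, 1, 1)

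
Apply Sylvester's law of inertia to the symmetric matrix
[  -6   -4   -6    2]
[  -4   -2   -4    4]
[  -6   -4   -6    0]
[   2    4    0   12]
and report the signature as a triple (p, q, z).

Answer: (2, 2, 0)

Derivation:
step 0: pivot -6 → sign −
step 1: pivot 2/3 → sign +
step 2: pivot 2 → sign +
step 3: pivot -2 → sign −
signature = (2, 2, 0)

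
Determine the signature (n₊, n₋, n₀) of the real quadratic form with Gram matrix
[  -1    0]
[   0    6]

Answer: (1, 1, 0)

Derivation:
step 0: pivot -1 → sign −
step 1: pivot 6 → sign +
signature = (1, 1, 0)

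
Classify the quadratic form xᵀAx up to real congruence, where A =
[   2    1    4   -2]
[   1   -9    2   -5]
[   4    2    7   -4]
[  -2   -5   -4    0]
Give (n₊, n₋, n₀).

Answer: (1, 3, 0)

Derivation:
step 0: pivot 2 → sign +
step 1: pivot -19/2 → sign −
step 2: pivot -1 → sign −
step 3: pivot -6/19 → sign −
signature = (1, 3, 0)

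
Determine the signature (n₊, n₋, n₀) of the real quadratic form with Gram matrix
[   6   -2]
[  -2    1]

Answer: (2, 0, 0)

Derivation:
step 0: pivot 6 → sign +
step 1: pivot 1/3 → sign +
signature = (2, 0, 0)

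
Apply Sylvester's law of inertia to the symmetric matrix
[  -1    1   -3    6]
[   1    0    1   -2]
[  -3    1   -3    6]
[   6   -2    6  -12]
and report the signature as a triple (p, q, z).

Answer: (2, 1, 1)

Derivation:
step 0: pivot -1 → sign −
step 1: pivot 1 → sign +
step 2: pivot 2 → sign +
step 3: row/col 3 already zero → sign 0
signature = (2, 1, 1)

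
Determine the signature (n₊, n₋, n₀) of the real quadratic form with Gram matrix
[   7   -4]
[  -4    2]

step 0: pivot 7 → sign +
step 1: pivot -2/7 → sign −
signature = (1, 1, 0)

Answer: (1, 1, 0)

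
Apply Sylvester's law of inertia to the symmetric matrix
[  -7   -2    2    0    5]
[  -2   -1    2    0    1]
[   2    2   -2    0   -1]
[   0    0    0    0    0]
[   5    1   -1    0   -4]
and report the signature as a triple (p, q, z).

step 0: pivot -7 → sign −
step 1: pivot -3/7 → sign −
step 2: pivot 10/3 → sign +
step 3: pivot -3/10 → sign −
step 4: row/col 4 already zero → sign 0
signature = (1, 3, 1)

Answer: (1, 3, 1)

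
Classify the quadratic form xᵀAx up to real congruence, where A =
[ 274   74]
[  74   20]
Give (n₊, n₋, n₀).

step 0: pivot 274 → sign +
step 1: pivot 2/137 → sign +
signature = (2, 0, 0)

Answer: (2, 0, 0)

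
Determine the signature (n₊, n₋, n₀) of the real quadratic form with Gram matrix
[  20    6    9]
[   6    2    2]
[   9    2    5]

step 0: pivot 20 → sign +
step 1: pivot 1/5 → sign +
step 2: pivot -3/2 → sign −
signature = (2, 1, 0)

Answer: (2, 1, 0)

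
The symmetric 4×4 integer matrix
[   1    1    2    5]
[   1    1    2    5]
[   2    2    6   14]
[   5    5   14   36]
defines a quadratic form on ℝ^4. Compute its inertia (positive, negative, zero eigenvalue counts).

step 0: pivot 1 → sign +
step 1: pivot 2 → sign +
step 2: pivot 3 → sign +
step 3: row/col 3 already zero → sign 0
signature = (3, 0, 1)

Answer: (3, 0, 1)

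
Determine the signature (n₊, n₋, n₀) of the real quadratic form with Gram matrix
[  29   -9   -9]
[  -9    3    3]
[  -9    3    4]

step 0: pivot 29 → sign +
step 1: pivot 6/29 → sign +
step 2: pivot 1 → sign +
signature = (3, 0, 0)

Answer: (3, 0, 0)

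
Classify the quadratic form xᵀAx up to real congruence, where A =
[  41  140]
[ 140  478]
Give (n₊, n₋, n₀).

step 0: pivot 41 → sign +
step 1: pivot -2/41 → sign −
signature = (1, 1, 0)

Answer: (1, 1, 0)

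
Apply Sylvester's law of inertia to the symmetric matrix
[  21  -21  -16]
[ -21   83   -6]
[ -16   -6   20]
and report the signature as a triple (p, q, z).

Answer: (3, 0, 0)

Derivation:
step 0: pivot 21 → sign +
step 1: pivot 62 → sign +
step 2: pivot 2/651 → sign +
signature = (3, 0, 0)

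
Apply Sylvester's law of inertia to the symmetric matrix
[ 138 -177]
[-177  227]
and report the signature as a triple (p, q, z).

step 0: pivot 138 → sign +
step 1: pivot -1/46 → sign −
signature = (1, 1, 0)

Answer: (1, 1, 0)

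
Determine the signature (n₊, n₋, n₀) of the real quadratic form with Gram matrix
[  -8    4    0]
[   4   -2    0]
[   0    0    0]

step 0: pivot -8 → sign −
step 1: row/col 1 already zero → sign 0
step 2: row/col 2 already zero → sign 0
signature = (0, 1, 2)

Answer: (0, 1, 2)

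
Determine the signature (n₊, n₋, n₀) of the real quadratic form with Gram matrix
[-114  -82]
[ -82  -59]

Answer: (0, 2, 0)

Derivation:
step 0: pivot -114 → sign −
step 1: pivot -1/57 → sign −
signature = (0, 2, 0)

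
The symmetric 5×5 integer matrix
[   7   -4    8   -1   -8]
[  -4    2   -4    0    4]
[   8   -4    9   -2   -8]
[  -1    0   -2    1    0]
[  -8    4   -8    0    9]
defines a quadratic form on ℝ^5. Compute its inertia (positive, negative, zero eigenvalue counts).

step 0: pivot 7 → sign +
step 1: pivot -2/7 → sign −
step 2: pivot 1 → sign +
step 3: pivot -2 → sign −
step 4: pivot 1 → sign +
signature = (3, 2, 0)

Answer: (3, 2, 0)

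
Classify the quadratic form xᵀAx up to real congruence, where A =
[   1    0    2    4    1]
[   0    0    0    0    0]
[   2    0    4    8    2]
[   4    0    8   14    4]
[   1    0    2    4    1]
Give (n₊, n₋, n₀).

Answer: (1, 1, 3)

Derivation:
step 0: pivot 1 → sign +
step 1: pivot -2 → sign −
step 2: row/col 2 already zero → sign 0
step 3: row/col 3 already zero → sign 0
step 4: row/col 4 already zero → sign 0
signature = (1, 1, 3)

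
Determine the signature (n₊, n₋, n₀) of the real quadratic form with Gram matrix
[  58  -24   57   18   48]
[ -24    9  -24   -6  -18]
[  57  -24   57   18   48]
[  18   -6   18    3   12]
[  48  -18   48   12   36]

Answer: (2, 2, 1)

Derivation:
step 0: pivot 58 → sign +
step 1: pivot -27/29 → sign −
step 2: pivot 7/6 → sign +
step 3: pivot -3/7 → sign −
step 4: row/col 4 already zero → sign 0
signature = (2, 2, 1)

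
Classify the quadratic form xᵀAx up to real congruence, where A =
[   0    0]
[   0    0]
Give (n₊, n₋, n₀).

step 0: row/col 0 already zero → sign 0
step 1: row/col 1 already zero → sign 0
signature = (0, 0, 2)

Answer: (0, 0, 2)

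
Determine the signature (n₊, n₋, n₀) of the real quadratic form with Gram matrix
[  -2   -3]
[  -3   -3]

Answer: (1, 1, 0)

Derivation:
step 0: pivot -2 → sign −
step 1: pivot 3/2 → sign +
signature = (1, 1, 0)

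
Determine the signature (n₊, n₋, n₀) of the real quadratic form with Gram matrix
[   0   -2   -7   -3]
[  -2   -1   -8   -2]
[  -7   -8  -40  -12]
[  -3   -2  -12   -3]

Answer: (2, 2, 0)

Derivation:
step 0: pivot -1 → sign −
step 1: pivot 4 → sign +
step 2: pivot 15/4 → sign +
step 3: pivot -1/15 → sign −
signature = (2, 2, 0)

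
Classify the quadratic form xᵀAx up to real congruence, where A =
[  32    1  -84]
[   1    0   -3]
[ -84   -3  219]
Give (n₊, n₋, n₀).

step 0: pivot 32 → sign +
step 1: pivot -1/32 → sign −
step 2: pivot 3 → sign +
signature = (2, 1, 0)

Answer: (2, 1, 0)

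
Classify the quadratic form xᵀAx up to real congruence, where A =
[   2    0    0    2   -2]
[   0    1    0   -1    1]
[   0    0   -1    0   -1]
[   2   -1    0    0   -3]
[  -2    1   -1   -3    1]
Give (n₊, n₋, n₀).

step 0: pivot 2 → sign +
step 1: pivot 1 → sign +
step 2: pivot -1 → sign −
step 3: pivot -3 → sign −
step 4: pivot -1 → sign −
signature = (2, 3, 0)

Answer: (2, 3, 0)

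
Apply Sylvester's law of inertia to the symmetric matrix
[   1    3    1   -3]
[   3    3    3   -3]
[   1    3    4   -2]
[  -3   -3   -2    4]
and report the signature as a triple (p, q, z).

step 0: pivot 1 → sign +
step 1: pivot -6 → sign −
step 2: pivot 3 → sign +
step 3: pivot 2/3 → sign +
signature = (3, 1, 0)

Answer: (3, 1, 0)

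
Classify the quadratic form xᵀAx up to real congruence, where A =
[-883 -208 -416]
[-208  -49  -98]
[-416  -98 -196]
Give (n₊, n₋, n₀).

Answer: (0, 2, 1)

Derivation:
step 0: pivot -883 → sign −
step 1: pivot -3/883 → sign −
step 2: row/col 2 already zero → sign 0
signature = (0, 2, 1)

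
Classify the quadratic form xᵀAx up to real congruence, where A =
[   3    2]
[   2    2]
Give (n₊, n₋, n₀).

Answer: (2, 0, 0)

Derivation:
step 0: pivot 3 → sign +
step 1: pivot 2/3 → sign +
signature = (2, 0, 0)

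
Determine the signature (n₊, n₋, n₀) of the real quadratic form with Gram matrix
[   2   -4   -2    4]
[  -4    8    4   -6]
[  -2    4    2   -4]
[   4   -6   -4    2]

step 0: pivot 2 → sign +
step 1: pivot -6 → sign −
step 2: pivot 2/3 → sign +
step 3: row/col 3 already zero → sign 0
signature = (2, 1, 1)

Answer: (2, 1, 1)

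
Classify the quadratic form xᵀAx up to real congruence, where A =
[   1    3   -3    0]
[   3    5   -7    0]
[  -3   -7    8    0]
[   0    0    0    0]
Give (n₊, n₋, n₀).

step 0: pivot 1 → sign +
step 1: pivot -4 → sign −
step 2: row/col 2 already zero → sign 0
step 3: row/col 3 already zero → sign 0
signature = (1, 1, 2)

Answer: (1, 1, 2)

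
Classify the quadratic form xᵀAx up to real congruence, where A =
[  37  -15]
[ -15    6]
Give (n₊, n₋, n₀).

step 0: pivot 37 → sign +
step 1: pivot -3/37 → sign −
signature = (1, 1, 0)

Answer: (1, 1, 0)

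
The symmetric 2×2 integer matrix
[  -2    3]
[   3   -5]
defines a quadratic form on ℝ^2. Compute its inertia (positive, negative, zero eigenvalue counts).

step 0: pivot -2 → sign −
step 1: pivot -1/2 → sign −
signature = (0, 2, 0)

Answer: (0, 2, 0)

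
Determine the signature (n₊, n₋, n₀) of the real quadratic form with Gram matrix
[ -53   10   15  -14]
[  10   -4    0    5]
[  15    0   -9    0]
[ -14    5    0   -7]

step 0: pivot -53 → sign −
step 1: pivot -112/53 → sign −
step 2: pivot -27/28 → sign −
step 3: row/col 3 already zero → sign 0
signature = (0, 3, 1)

Answer: (0, 3, 1)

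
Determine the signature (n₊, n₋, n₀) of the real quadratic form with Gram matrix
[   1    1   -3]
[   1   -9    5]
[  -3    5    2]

Answer: (1, 2, 0)

Derivation:
step 0: pivot 1 → sign +
step 1: pivot -10 → sign −
step 2: pivot -3/5 → sign −
signature = (1, 2, 0)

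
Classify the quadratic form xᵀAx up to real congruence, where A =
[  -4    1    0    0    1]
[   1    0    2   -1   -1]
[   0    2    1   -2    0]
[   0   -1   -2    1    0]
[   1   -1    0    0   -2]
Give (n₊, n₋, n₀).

Answer: (1, 4, 0)

Derivation:
step 0: pivot -4 → sign −
step 1: pivot 1/4 → sign +
step 2: pivot -15 → sign −
step 3: pivot -3/5 → sign −
step 4: pivot -1 → sign −
signature = (1, 4, 0)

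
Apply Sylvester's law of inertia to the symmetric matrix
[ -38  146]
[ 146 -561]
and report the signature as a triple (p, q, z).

Answer: (0, 2, 0)

Derivation:
step 0: pivot -38 → sign −
step 1: pivot -1/19 → sign −
signature = (0, 2, 0)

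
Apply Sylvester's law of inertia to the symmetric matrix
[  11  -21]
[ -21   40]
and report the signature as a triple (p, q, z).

Answer: (1, 1, 0)

Derivation:
step 0: pivot 11 → sign +
step 1: pivot -1/11 → sign −
signature = (1, 1, 0)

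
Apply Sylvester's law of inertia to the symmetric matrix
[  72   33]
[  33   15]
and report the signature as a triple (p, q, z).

step 0: pivot 72 → sign +
step 1: pivot -1/8 → sign −
signature = (1, 1, 0)

Answer: (1, 1, 0)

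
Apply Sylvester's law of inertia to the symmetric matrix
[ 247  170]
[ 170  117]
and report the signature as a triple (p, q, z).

step 0: pivot 247 → sign +
step 1: pivot -1/247 → sign −
signature = (1, 1, 0)

Answer: (1, 1, 0)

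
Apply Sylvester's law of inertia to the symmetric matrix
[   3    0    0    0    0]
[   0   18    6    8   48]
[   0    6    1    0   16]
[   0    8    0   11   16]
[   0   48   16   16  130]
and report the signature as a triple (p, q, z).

step 0: pivot 3 → sign +
step 1: pivot 18 → sign +
step 2: pivot -1 → sign −
step 3: pivot 131/9 → sign +
step 4: pivot 6/131 → sign +
signature = (4, 1, 0)

Answer: (4, 1, 0)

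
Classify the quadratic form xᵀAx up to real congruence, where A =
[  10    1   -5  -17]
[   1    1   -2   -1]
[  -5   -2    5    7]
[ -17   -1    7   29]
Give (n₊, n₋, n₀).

step 0: pivot 10 → sign +
step 1: pivot 9/10 → sign +
step 2: pivot -4/9 → sign −
step 3: pivot 1/4 → sign +
signature = (3, 1, 0)

Answer: (3, 1, 0)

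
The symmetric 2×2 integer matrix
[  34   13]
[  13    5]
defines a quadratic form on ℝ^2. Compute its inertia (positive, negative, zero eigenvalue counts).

Answer: (2, 0, 0)

Derivation:
step 0: pivot 34 → sign +
step 1: pivot 1/34 → sign +
signature = (2, 0, 0)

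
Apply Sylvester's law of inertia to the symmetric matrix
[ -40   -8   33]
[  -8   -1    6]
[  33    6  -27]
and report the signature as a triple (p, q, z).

Answer: (1, 2, 0)

Derivation:
step 0: pivot -40 → sign −
step 1: pivot 3/5 → sign +
step 2: pivot -3/8 → sign −
signature = (1, 2, 0)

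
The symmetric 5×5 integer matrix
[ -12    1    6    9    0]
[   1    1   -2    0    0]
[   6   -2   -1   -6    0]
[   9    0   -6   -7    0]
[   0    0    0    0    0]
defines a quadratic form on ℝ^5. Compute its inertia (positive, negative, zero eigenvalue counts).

step 0: pivot -12 → sign −
step 1: pivot 13/12 → sign +
step 2: pivot -1/13 → sign −
step 3: pivot 2 → sign +
step 4: row/col 4 already zero → sign 0
signature = (2, 2, 1)

Answer: (2, 2, 1)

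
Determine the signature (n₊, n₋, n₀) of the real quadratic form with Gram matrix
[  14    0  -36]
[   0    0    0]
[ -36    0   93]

step 0: pivot 14 → sign +
step 1: pivot 3/7 → sign +
step 2: row/col 2 already zero → sign 0
signature = (2, 0, 1)

Answer: (2, 0, 1)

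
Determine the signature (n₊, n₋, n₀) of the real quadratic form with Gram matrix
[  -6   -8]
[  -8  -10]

Answer: (1, 1, 0)

Derivation:
step 0: pivot -6 → sign −
step 1: pivot 2/3 → sign +
signature = (1, 1, 0)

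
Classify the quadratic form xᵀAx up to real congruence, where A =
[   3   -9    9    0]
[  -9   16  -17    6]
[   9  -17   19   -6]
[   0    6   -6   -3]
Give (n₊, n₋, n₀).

step 0: pivot 3 → sign +
step 1: pivot -11 → sign −
step 2: pivot 12/11 → sign +
step 3: row/col 3 already zero → sign 0
signature = (2, 1, 1)

Answer: (2, 1, 1)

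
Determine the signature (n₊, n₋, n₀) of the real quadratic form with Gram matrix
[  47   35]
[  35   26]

Answer: (1, 1, 0)

Derivation:
step 0: pivot 47 → sign +
step 1: pivot -3/47 → sign −
signature = (1, 1, 0)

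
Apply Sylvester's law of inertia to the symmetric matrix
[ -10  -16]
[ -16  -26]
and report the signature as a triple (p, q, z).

step 0: pivot -10 → sign −
step 1: pivot -2/5 → sign −
signature = (0, 2, 0)

Answer: (0, 2, 0)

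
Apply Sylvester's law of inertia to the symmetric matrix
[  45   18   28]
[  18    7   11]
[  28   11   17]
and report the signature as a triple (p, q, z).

Answer: (1, 2, 0)

Derivation:
step 0: pivot 45 → sign +
step 1: pivot -1/5 → sign −
step 2: pivot -2/9 → sign −
signature = (1, 2, 0)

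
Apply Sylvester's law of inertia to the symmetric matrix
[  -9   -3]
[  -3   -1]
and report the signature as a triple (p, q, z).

step 0: pivot -9 → sign −
step 1: row/col 1 already zero → sign 0
signature = (0, 1, 1)

Answer: (0, 1, 1)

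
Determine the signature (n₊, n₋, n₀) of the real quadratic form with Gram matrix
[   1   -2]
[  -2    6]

step 0: pivot 1 → sign +
step 1: pivot 2 → sign +
signature = (2, 0, 0)

Answer: (2, 0, 0)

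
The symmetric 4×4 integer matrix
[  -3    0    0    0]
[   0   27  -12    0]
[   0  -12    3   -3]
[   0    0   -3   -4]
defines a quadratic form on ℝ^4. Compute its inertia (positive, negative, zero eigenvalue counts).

step 0: pivot -3 → sign −
step 1: pivot 27 → sign +
step 2: pivot -7/3 → sign −
step 3: pivot -1/7 → sign −
signature = (1, 3, 0)

Answer: (1, 3, 0)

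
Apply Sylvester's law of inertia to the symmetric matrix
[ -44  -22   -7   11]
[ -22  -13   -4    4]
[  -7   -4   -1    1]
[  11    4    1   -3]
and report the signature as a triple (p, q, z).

step 0: pivot -44 → sign −
step 1: pivot -2 → sign −
step 2: pivot 21/88 → sign +
step 3: pivot 2/7 → sign +
signature = (2, 2, 0)

Answer: (2, 2, 0)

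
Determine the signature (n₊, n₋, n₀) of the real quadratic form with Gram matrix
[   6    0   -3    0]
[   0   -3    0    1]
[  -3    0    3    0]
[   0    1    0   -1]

step 0: pivot 6 → sign +
step 1: pivot -3 → sign −
step 2: pivot 3/2 → sign +
step 3: pivot -2/3 → sign −
signature = (2, 2, 0)

Answer: (2, 2, 0)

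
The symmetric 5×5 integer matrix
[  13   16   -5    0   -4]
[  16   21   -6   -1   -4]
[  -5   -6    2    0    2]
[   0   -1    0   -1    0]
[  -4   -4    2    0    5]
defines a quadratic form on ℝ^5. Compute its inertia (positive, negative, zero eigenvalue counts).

step 0: pivot 13 → sign +
step 1: pivot 17/13 → sign +
step 2: pivot 1/17 → sign +
step 3: pivot -2 → sign −
step 4: pivot 1 → sign +
signature = (4, 1, 0)

Answer: (4, 1, 0)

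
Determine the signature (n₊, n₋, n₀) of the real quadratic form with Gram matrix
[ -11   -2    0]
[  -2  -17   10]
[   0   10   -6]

Answer: (1, 2, 0)

Derivation:
step 0: pivot -11 → sign −
step 1: pivot -183/11 → sign −
step 2: pivot 2/183 → sign +
signature = (1, 2, 0)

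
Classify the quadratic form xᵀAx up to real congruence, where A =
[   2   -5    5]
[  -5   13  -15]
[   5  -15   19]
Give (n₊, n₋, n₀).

Answer: (2, 1, 0)

Derivation:
step 0: pivot 2 → sign +
step 1: pivot 1/2 → sign +
step 2: pivot -6 → sign −
signature = (2, 1, 0)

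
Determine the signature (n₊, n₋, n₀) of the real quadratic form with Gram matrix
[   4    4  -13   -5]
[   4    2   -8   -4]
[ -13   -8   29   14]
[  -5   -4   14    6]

step 0: pivot 4 → sign +
step 1: pivot -2 → sign −
step 2: pivot -3/4 → sign −
step 3: pivot 1/3 → sign +
signature = (2, 2, 0)

Answer: (2, 2, 0)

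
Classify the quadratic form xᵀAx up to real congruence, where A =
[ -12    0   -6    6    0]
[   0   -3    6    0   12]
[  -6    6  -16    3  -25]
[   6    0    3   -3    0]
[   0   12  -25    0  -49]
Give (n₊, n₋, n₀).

Answer: (0, 3, 2)

Derivation:
step 0: pivot -12 → sign −
step 1: pivot -3 → sign −
step 2: pivot -1 → sign −
step 3: row/col 3 already zero → sign 0
step 4: row/col 4 already zero → sign 0
signature = (0, 3, 2)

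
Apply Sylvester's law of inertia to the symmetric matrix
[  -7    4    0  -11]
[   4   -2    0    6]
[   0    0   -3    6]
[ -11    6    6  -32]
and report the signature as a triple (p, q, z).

step 0: pivot -7 → sign −
step 1: pivot 2/7 → sign +
step 2: pivot -3 → sign −
step 3: pivot -3 → sign −
signature = (1, 3, 0)

Answer: (1, 3, 0)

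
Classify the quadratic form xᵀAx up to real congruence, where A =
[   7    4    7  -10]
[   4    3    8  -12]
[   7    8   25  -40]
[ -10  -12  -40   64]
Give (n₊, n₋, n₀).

Answer: (3, 1, 0)

Derivation:
step 0: pivot 7 → sign +
step 1: pivot 5/7 → sign +
step 2: pivot -22/5 → sign −
step 3: pivot 6/11 → sign +
signature = (3, 1, 0)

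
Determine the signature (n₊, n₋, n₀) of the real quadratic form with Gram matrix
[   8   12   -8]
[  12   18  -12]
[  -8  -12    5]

step 0: pivot 8 → sign +
step 1: pivot -3 → sign −
step 2: row/col 2 already zero → sign 0
signature = (1, 1, 1)

Answer: (1, 1, 1)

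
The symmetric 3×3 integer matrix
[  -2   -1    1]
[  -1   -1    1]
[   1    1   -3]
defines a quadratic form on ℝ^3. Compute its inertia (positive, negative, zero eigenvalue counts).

Answer: (0, 3, 0)

Derivation:
step 0: pivot -2 → sign −
step 1: pivot -1/2 → sign −
step 2: pivot -2 → sign −
signature = (0, 3, 0)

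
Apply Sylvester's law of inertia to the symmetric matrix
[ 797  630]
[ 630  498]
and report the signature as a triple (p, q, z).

step 0: pivot 797 → sign +
step 1: pivot 6/797 → sign +
signature = (2, 0, 0)

Answer: (2, 0, 0)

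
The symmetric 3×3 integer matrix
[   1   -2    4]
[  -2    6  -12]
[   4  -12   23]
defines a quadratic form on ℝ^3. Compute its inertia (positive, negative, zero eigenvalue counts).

Answer: (2, 1, 0)

Derivation:
step 0: pivot 1 → sign +
step 1: pivot 2 → sign +
step 2: pivot -1 → sign −
signature = (2, 1, 0)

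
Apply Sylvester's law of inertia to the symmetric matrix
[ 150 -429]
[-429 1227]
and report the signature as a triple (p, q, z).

step 0: pivot 150 → sign +
step 1: pivot 3/50 → sign +
signature = (2, 0, 0)

Answer: (2, 0, 0)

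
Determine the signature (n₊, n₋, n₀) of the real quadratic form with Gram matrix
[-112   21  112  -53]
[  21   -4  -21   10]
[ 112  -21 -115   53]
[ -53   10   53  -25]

Answer: (1, 3, 0)

Derivation:
step 0: pivot -112 → sign −
step 1: pivot -1/16 → sign −
step 2: pivot -3 → sign −
step 3: pivot 1/7 → sign +
signature = (1, 3, 0)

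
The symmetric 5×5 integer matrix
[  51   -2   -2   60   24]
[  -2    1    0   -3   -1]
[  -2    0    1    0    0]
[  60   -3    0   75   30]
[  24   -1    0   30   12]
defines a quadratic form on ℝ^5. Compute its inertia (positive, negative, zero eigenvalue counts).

step 0: pivot 51 → sign +
step 1: pivot 47/51 → sign +
step 2: pivot 43/47 → sign +
step 3: pivot -78/43 → sign −
step 4: pivot -1/26 → sign −
signature = (3, 2, 0)

Answer: (3, 2, 0)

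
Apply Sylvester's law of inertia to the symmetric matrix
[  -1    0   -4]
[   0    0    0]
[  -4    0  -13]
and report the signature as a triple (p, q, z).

step 0: pivot -1 → sign −
step 1: pivot 3 → sign +
step 2: row/col 2 already zero → sign 0
signature = (1, 1, 1)

Answer: (1, 1, 1)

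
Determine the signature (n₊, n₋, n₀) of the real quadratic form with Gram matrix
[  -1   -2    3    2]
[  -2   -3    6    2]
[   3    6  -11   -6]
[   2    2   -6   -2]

step 0: pivot -1 → sign −
step 1: pivot 1 → sign +
step 2: pivot -2 → sign −
step 3: pivot -2 → sign −
signature = (1, 3, 0)

Answer: (1, 3, 0)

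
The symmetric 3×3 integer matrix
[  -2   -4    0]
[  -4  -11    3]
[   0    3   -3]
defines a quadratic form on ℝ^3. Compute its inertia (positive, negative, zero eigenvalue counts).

Answer: (0, 2, 1)

Derivation:
step 0: pivot -2 → sign −
step 1: pivot -3 → sign −
step 2: row/col 2 already zero → sign 0
signature = (0, 2, 1)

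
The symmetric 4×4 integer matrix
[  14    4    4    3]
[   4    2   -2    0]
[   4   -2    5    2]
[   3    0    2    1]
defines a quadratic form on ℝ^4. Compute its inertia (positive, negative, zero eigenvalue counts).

Answer: (3, 1, 0)

Derivation:
step 0: pivot 14 → sign +
step 1: pivot 6/7 → sign +
step 2: pivot -23/3 → sign −
step 3: pivot 1/46 → sign +
signature = (3, 1, 0)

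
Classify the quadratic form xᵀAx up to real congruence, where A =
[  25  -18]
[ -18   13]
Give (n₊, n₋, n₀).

step 0: pivot 25 → sign +
step 1: pivot 1/25 → sign +
signature = (2, 0, 0)

Answer: (2, 0, 0)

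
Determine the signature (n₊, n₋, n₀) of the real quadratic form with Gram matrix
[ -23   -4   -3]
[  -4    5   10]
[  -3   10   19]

Answer: (1, 2, 0)

Derivation:
step 0: pivot -23 → sign −
step 1: pivot 131/23 → sign +
step 2: pivot -6/131 → sign −
signature = (1, 2, 0)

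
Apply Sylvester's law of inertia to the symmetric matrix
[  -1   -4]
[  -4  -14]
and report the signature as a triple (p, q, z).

Answer: (1, 1, 0)

Derivation:
step 0: pivot -1 → sign −
step 1: pivot 2 → sign +
signature = (1, 1, 0)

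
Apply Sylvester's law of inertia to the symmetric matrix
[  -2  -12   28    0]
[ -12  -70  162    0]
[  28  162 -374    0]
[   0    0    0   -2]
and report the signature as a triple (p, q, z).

step 0: pivot -2 → sign −
step 1: pivot 2 → sign +
step 2: pivot -2 → sign −
step 3: row/col 3 already zero → sign 0
signature = (1, 2, 1)

Answer: (1, 2, 1)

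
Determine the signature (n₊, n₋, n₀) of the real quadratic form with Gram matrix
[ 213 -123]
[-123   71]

Answer: (1, 1, 0)

Derivation:
step 0: pivot 213 → sign +
step 1: pivot -2/71 → sign −
signature = (1, 1, 0)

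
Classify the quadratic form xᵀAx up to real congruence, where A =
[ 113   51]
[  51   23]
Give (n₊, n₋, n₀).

Answer: (1, 1, 0)

Derivation:
step 0: pivot 113 → sign +
step 1: pivot -2/113 → sign −
signature = (1, 1, 0)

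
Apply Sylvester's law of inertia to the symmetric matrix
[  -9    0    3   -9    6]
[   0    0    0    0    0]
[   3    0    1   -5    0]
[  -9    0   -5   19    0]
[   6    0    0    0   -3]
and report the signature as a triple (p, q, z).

Answer: (1, 2, 2)

Derivation:
step 0: pivot -9 → sign −
step 1: pivot 2 → sign +
step 2: pivot -4 → sign −
step 3: row/col 3 already zero → sign 0
step 4: row/col 4 already zero → sign 0
signature = (1, 2, 2)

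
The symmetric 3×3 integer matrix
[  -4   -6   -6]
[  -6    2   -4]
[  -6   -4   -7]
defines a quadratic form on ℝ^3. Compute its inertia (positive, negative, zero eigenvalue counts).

Answer: (1, 2, 0)

Derivation:
step 0: pivot -4 → sign −
step 1: pivot 11 → sign +
step 2: pivot -3/11 → sign −
signature = (1, 2, 0)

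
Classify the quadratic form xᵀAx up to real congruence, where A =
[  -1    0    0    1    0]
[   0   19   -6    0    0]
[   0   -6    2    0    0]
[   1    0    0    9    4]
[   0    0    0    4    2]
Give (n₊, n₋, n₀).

Answer: (4, 1, 0)

Derivation:
step 0: pivot -1 → sign −
step 1: pivot 19 → sign +
step 2: pivot 2/19 → sign +
step 3: pivot 10 → sign +
step 4: pivot 2/5 → sign +
signature = (4, 1, 0)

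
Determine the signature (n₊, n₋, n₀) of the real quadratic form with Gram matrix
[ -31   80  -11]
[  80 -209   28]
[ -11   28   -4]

Answer: (0, 3, 0)

Derivation:
step 0: pivot -31 → sign −
step 1: pivot -79/31 → sign −
step 2: pivot -3/79 → sign −
signature = (0, 3, 0)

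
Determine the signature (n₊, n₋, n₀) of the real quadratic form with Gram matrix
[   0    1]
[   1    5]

step 0: pivot 5 → sign +
step 1: pivot -1/5 → sign −
signature = (1, 1, 0)

Answer: (1, 1, 0)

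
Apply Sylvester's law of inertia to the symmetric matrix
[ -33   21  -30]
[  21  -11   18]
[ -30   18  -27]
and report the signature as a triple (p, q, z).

Answer: (1, 2, 0)

Derivation:
step 0: pivot -33 → sign −
step 1: pivot 26/11 → sign +
step 2: pivot -3/13 → sign −
signature = (1, 2, 0)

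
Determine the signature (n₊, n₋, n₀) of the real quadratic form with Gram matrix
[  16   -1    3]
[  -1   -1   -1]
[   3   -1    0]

Answer: (2, 1, 0)

Derivation:
step 0: pivot 16 → sign +
step 1: pivot -17/16 → sign −
step 2: pivot 1/17 → sign +
signature = (2, 1, 0)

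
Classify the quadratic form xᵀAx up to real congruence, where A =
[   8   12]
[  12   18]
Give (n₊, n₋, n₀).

step 0: pivot 8 → sign +
step 1: row/col 1 already zero → sign 0
signature = (1, 0, 1)

Answer: (1, 0, 1)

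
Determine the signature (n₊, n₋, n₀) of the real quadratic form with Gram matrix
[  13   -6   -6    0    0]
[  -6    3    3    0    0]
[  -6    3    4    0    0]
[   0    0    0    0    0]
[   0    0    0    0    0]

Answer: (3, 0, 2)

Derivation:
step 0: pivot 13 → sign +
step 1: pivot 3/13 → sign +
step 2: pivot 1 → sign +
step 3: row/col 3 already zero → sign 0
step 4: row/col 4 already zero → sign 0
signature = (3, 0, 2)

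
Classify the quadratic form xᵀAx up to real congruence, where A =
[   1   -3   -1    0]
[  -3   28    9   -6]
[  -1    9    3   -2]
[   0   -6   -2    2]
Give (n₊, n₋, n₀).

step 0: pivot 1 → sign +
step 1: pivot 19 → sign +
step 2: pivot 2/19 → sign +
step 3: row/col 3 already zero → sign 0
signature = (3, 0, 1)

Answer: (3, 0, 1)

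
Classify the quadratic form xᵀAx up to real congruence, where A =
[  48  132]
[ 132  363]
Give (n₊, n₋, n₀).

step 0: pivot 48 → sign +
step 1: row/col 1 already zero → sign 0
signature = (1, 0, 1)

Answer: (1, 0, 1)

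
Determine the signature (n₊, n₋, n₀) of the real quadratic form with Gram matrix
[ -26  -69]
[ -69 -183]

step 0: pivot -26 → sign −
step 1: pivot 3/26 → sign +
signature = (1, 1, 0)

Answer: (1, 1, 0)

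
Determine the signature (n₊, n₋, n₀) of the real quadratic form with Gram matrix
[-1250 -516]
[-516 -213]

Answer: (1, 1, 0)

Derivation:
step 0: pivot -1250 → sign −
step 1: pivot 3/625 → sign +
signature = (1, 1, 0)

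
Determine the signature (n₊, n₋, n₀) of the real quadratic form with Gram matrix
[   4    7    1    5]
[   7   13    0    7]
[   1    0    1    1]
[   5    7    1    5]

step 0: pivot 4 → sign +
step 1: pivot 3/4 → sign +
step 2: pivot -10/3 → sign −
step 3: pivot 3/10 → sign +
signature = (3, 1, 0)

Answer: (3, 1, 0)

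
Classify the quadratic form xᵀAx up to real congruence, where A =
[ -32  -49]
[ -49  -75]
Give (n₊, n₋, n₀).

step 0: pivot -32 → sign −
step 1: pivot 1/32 → sign +
signature = (1, 1, 0)

Answer: (1, 1, 0)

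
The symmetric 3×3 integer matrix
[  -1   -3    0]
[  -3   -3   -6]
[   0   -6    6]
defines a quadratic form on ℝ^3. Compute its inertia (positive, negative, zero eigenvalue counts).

Answer: (1, 1, 1)

Derivation:
step 0: pivot -1 → sign −
step 1: pivot 6 → sign +
step 2: row/col 2 already zero → sign 0
signature = (1, 1, 1)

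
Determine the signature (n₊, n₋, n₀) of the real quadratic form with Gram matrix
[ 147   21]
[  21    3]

Answer: (1, 0, 1)

Derivation:
step 0: pivot 147 → sign +
step 1: row/col 1 already zero → sign 0
signature = (1, 0, 1)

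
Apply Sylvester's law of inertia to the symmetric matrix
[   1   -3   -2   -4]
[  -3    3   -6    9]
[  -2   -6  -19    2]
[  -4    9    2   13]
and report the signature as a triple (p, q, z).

Answer: (2, 2, 0)

Derivation:
step 0: pivot 1 → sign +
step 1: pivot -6 → sign −
step 2: pivot 1 → sign +
step 3: pivot -3/2 → sign −
signature = (2, 2, 0)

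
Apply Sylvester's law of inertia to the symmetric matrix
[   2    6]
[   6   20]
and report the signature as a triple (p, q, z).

Answer: (2, 0, 0)

Derivation:
step 0: pivot 2 → sign +
step 1: pivot 2 → sign +
signature = (2, 0, 0)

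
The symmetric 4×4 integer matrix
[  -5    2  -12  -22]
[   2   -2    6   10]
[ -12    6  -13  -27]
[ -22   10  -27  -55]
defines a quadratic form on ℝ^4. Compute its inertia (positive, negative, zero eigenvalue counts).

step 0: pivot -5 → sign −
step 1: pivot -6/5 → sign −
step 2: pivot 17 → sign +
step 3: pivot 2/17 → sign +
signature = (2, 2, 0)

Answer: (2, 2, 0)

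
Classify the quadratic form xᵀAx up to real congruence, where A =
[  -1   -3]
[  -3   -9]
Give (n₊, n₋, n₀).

step 0: pivot -1 → sign −
step 1: row/col 1 already zero → sign 0
signature = (0, 1, 1)

Answer: (0, 1, 1)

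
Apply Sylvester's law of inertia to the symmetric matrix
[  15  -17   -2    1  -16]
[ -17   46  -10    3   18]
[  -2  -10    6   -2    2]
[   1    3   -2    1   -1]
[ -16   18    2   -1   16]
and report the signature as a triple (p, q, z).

Answer: (4, 1, 0)

Derivation:
step 0: pivot 15 → sign +
step 1: pivot 401/15 → sign +
step 2: pivot 42/401 → sign +
step 3: pivot 2/7 → sign +
step 4: pivot -3/2 → sign −
signature = (4, 1, 0)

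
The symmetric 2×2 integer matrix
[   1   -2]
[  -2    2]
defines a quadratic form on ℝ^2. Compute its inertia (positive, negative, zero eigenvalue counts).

step 0: pivot 1 → sign +
step 1: pivot -2 → sign −
signature = (1, 1, 0)

Answer: (1, 1, 0)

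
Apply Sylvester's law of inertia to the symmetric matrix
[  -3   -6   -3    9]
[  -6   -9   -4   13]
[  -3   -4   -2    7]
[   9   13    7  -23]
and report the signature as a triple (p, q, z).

step 0: pivot -3 → sign −
step 1: pivot 3 → sign +
step 2: pivot -1/3 → sign −
step 3: pivot 1 → sign +
signature = (2, 2, 0)

Answer: (2, 2, 0)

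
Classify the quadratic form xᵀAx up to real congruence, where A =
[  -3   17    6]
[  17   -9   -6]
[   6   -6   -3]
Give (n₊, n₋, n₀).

Answer: (2, 1, 0)

Derivation:
step 0: pivot -3 → sign −
step 1: pivot 262/3 → sign +
step 2: pivot 3/131 → sign +
signature = (2, 1, 0)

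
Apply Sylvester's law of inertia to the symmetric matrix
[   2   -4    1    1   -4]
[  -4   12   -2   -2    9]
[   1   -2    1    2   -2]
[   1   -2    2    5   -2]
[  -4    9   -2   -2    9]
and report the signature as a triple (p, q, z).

Answer: (4, 0, 1)

Derivation:
step 0: pivot 2 → sign +
step 1: pivot 4 → sign +
step 2: pivot 1/2 → sign +
step 3: pivot 3/4 → sign +
step 4: row/col 4 already zero → sign 0
signature = (4, 0, 1)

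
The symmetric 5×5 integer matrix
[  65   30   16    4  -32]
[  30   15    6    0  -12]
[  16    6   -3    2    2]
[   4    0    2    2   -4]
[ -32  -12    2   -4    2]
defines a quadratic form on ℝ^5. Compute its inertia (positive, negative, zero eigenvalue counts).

step 0: pivot 65 → sign +
step 1: pivot 15/13 → sign +
step 2: pivot -43/5 → sign −
step 3: pivot -222/215 → sign −
step 4: pivot 6/37 → sign +
signature = (3, 2, 0)

Answer: (3, 2, 0)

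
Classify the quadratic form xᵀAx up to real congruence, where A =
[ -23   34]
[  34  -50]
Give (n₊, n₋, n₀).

Answer: (1, 1, 0)

Derivation:
step 0: pivot -23 → sign −
step 1: pivot 6/23 → sign +
signature = (1, 1, 0)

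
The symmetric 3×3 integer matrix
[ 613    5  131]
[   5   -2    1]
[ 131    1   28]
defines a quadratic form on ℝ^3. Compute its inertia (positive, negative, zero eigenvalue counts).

Answer: (2, 1, 0)

Derivation:
step 0: pivot 613 → sign +
step 1: pivot -1251/613 → sign −
step 2: pivot 1/139 → sign +
signature = (2, 1, 0)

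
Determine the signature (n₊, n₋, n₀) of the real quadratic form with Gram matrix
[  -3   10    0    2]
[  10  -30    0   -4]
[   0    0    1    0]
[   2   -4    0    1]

step 0: pivot -3 → sign −
step 1: pivot 10/3 → sign +
step 2: pivot 1 → sign +
step 3: pivot 1/5 → sign +
signature = (3, 1, 0)

Answer: (3, 1, 0)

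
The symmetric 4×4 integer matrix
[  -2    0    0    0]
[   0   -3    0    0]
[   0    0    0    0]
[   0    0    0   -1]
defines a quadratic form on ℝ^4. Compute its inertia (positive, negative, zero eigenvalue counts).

step 0: pivot -2 → sign −
step 1: pivot -3 → sign −
step 2: pivot -1 → sign −
step 3: row/col 3 already zero → sign 0
signature = (0, 3, 1)

Answer: (0, 3, 1)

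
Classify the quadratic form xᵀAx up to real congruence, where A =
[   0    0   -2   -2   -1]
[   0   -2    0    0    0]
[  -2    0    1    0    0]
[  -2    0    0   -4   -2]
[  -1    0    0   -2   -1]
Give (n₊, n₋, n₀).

step 0: pivot -2 → sign −
step 1: pivot 1 → sign +
step 2: pivot -4 → sign −
step 3: pivot -3 → sign −
step 4: row/col 4 already zero → sign 0
signature = (1, 3, 1)

Answer: (1, 3, 1)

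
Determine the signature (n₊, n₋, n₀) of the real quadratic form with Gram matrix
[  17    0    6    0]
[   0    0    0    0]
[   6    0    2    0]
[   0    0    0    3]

step 0: pivot 17 → sign +
step 1: pivot -2/17 → sign −
step 2: pivot 3 → sign +
step 3: row/col 3 already zero → sign 0
signature = (2, 1, 1)

Answer: (2, 1, 1)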